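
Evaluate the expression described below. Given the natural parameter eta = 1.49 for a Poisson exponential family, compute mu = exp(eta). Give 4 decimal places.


Expectation parameter for Poisson exponential family:
mu = exp(eta).
eta = 1.49.
mu = exp(1.49) = 4.4371

4.4371


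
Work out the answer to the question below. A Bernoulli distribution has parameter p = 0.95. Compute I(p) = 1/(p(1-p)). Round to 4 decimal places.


For Bernoulli(p), Fisher information is I(p) = 1/(p*(1-p)).
p = 0.95, 1-p = 0.05.
p*(1-p) = 0.0475.
I(p) = 1/0.0475 = 21.0526

21.0526


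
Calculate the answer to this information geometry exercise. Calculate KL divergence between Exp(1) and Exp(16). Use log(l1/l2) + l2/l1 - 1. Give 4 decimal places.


KL divergence for exponential family:
KL = log(l1/l2) + l2/l1 - 1.
log(1/16) = -2.772589.
16/1 = 16.0.
KL = -2.772589 + 16.0 - 1 = 12.2274

12.2274


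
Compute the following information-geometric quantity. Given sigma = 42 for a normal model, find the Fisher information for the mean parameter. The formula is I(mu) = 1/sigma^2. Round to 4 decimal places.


The Fisher information for the mean of a normal distribution is I(mu) = 1/sigma^2.
sigma = 42, so sigma^2 = 1764.
I(mu) = 1/1764 = 0.0006

0.0006


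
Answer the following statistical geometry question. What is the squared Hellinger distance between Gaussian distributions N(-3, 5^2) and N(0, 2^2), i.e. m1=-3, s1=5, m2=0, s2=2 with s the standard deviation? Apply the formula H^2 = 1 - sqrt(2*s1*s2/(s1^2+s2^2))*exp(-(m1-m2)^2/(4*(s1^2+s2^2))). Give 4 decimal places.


Squared Hellinger distance for Gaussians:
H^2 = 1 - sqrt(2*s1*s2/(s1^2+s2^2)) * exp(-(m1-m2)^2/(4*(s1^2+s2^2))).
s1^2 = 25, s2^2 = 4, s1^2+s2^2 = 29.
sqrt(2*5*2/(29)) = 0.830455.
(m1-m2)^2 = (-3)^2 = 9.
exp(-9/(4*29)) = exp(-0.077586) = 0.925347.
H^2 = 1 - 0.830455*0.925347 = 0.2315

0.2315


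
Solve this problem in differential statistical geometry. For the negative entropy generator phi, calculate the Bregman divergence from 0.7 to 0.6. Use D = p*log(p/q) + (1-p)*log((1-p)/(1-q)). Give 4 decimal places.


Bregman divergence with negative entropy generator:
D = p*log(p/q) + (1-p)*log((1-p)/(1-q)).
p = 0.7, q = 0.6.
p*log(p/q) = 0.7*log(0.7/0.6) = 0.107905.
(1-p)*log((1-p)/(1-q)) = 0.3*log(0.3/0.4) = -0.086305.
D = 0.107905 + -0.086305 = 0.0216

0.0216


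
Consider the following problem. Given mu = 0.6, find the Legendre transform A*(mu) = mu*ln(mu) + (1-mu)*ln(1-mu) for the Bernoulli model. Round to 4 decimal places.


Legendre transform for Bernoulli:
A*(mu) = mu*log(mu) + (1-mu)*log(1-mu).
mu = 0.6, 1-mu = 0.4.
mu*log(mu) = 0.6*log(0.6) = -0.306495.
(1-mu)*log(1-mu) = 0.4*log(0.4) = -0.366516.
A* = -0.306495 + -0.366516 = -0.6730

-0.6730


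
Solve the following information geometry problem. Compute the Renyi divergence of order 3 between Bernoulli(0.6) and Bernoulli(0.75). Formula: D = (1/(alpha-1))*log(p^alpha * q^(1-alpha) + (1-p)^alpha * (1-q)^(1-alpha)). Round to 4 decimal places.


Renyi divergence of order alpha between Bernoulli distributions:
D = (1/(alpha-1))*log(p^alpha * q^(1-alpha) + (1-p)^alpha * (1-q)^(1-alpha)).
alpha = 3, p = 0.6, q = 0.75.
p^alpha * q^(1-alpha) = 0.6^3 * 0.75^-2 = 0.384.
(1-p)^alpha * (1-q)^(1-alpha) = 0.4^3 * 0.25^-2 = 1.024.
sum = 0.384 + 1.024 = 1.408.
D = (1/2)*log(1.408) = 0.1711

0.1711


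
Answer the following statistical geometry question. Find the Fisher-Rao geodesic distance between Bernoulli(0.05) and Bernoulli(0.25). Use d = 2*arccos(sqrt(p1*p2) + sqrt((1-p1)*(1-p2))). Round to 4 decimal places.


Geodesic distance on Bernoulli manifold:
d(p1,p2) = 2*arccos(sqrt(p1*p2) + sqrt((1-p1)*(1-p2))).
sqrt(p1*p2) = sqrt(0.05*0.25) = 0.111803.
sqrt((1-p1)*(1-p2)) = sqrt(0.95*0.75) = 0.844097.
arg = 0.111803 + 0.844097 = 0.955901.
d = 2*arccos(0.955901) = 0.5962

0.5962


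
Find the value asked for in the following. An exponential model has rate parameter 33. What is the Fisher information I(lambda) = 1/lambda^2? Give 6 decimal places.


Fisher information for exponential: I(lambda) = 1/lambda^2.
lambda = 33, lambda^2 = 1089.
I = 1/1089 = 0.000918

0.000918


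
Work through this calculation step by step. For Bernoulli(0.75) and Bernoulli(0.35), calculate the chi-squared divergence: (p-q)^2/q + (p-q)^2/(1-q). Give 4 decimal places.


Chi-squared divergence between Bernoulli distributions:
chi^2 = (p-q)^2/q + (p-q)^2/(1-q).
p = 0.75, q = 0.35, p-q = 0.4.
(p-q)^2 = 0.16.
term1 = 0.16/0.35 = 0.457143.
term2 = 0.16/0.65 = 0.246154.
chi^2 = 0.457143 + 0.246154 = 0.7033

0.7033


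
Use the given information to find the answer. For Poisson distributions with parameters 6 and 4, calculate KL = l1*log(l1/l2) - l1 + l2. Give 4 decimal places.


KL divergence for Poisson:
KL = l1*log(l1/l2) - l1 + l2.
l1 = 6, l2 = 4.
log(6/4) = 0.405465.
l1*log(l1/l2) = 6 * 0.405465 = 2.432791.
KL = 2.432791 - 6 + 4 = 0.4328

0.4328


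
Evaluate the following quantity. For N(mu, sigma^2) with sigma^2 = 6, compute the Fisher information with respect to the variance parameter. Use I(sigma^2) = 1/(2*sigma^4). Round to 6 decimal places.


Fisher information for variance: I(sigma^2) = 1/(2*sigma^4).
sigma^2 = 6, so sigma^4 = 36.
I = 1/(2*36) = 1/72 = 0.013889

0.013889


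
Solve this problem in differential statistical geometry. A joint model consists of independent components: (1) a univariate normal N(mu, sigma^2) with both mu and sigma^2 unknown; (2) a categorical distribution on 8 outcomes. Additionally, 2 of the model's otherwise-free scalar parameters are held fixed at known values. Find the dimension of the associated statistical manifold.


The dimension of a statistical manifold equals the number of free
(independent) real parameters of the model. For a product of independent
blocks the parameter counts add.
- normal (mu, sigma^2): 2.
- categorical on 8 outcomes (probabilities sum to 1): 8-1 = 7.
Total = 2 + 7 = 9.
2 parameter(s) fixed at known values: 9 - 2 = 7.
Dimension = 7

7


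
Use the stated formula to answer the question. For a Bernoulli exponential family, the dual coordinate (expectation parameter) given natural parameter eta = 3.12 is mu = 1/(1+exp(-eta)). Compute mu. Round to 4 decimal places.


Dual coordinate (expectation parameter) for Bernoulli:
mu = 1/(1+exp(-eta)).
eta = 3.12.
exp(-eta) = exp(-3.12) = 0.044157.
mu = 1/(1+0.044157) = 0.9577

0.9577


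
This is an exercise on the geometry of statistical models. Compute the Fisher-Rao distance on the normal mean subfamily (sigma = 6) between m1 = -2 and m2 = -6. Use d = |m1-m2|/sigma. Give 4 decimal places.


On the fixed-variance normal subfamily, geodesic distance = |m1-m2|/sigma.
|-2 - -6| = 4.
sigma = 6.
d = 4/6 = 0.6667

0.6667


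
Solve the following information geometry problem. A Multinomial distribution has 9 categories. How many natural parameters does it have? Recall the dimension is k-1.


Exponential family dimension calculation:
For Multinomial with k=9 categories, dim = k-1 = 8.

8


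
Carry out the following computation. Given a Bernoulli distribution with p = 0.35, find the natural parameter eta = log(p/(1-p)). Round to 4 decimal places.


Natural parameter for Bernoulli: eta = log(p/(1-p)).
p = 0.35, 1-p = 0.65.
p/(1-p) = 0.538462.
eta = log(0.538462) = -0.6190

-0.6190


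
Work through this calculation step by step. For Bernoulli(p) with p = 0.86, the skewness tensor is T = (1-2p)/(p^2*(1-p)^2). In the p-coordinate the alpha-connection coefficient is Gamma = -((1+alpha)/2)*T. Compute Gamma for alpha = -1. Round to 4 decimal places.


Skewness (Amari-Chentsov) tensor: T = (1-2p)/(p^2*(1-p)^2).
p = 0.86, 1-2p = -0.72, p^2 = 0.7396, (1-p)^2 = 0.0196.
T = -0.72/(0.7396 * 0.0196) = -49.668326.
In the p-coordinate, Gamma^(alpha) = Gamma^(0) - (alpha/2)*T with Gamma^(0) = (1/2)*g'(p) = -T/2,
so Gamma^(alpha) = -((1+alpha)/2)*T.
alpha = -1, -(1+alpha)/2 = 0.0.
Gamma = 0.0 * -49.668326 = 0.0000

0.0000


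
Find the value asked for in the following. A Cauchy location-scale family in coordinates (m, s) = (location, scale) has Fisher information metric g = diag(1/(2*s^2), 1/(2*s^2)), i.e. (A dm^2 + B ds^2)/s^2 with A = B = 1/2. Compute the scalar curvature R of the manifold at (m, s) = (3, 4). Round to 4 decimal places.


The metric has the form g = (A dm^2 + B ds^2)/s^2 with A = 1/2, B = 1/2.
Substitute u = sqrt(A/B)*m: g = B*(du^2 + ds^2)/s^2, i.e. B times the
Poincare upper half-plane metric, which has constant Gaussian curvature -1.
Scaling a 2D metric by a constant c divides the Gaussian curvature by c,
so K = -1/B = -1/(1/2) = -2.0000 everywhere (the point (m, s) = (3, 4) is irrelevant:
the curvature is constant).
Scalar curvature in dimension 2: R = 2K = -2/(1/2) = -4.0000.

-4.0000


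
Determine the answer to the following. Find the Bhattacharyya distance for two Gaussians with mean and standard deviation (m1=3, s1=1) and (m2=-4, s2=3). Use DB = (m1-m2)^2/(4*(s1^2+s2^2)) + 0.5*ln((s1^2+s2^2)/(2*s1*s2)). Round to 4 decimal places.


Bhattacharyya distance between two Gaussians:
DB = (m1-m2)^2/(4*(s1^2+s2^2)) + (1/2)*ln((s1^2+s2^2)/(2*s1*s2)).
(m1-m2)^2 = (7)^2 = 49.
s1^2+s2^2 = 1 + 9 = 10.
term1 = 49/40 = 1.225.
term2 = 0.5*ln(10/6.0) = 0.255413.
DB = 1.225 + 0.255413 = 1.4804

1.4804


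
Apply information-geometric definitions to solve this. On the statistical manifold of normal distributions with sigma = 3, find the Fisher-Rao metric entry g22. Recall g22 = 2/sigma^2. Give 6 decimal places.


For the 2-parameter normal family, the Fisher metric has:
  g11 = 1/sigma^2, g22 = 2/sigma^2.
sigma = 3, sigma^2 = 9.
g22 = 0.222222

0.222222


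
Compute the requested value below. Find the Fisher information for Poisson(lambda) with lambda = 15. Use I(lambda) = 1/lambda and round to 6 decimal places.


Fisher information for Poisson: I(lambda) = 1/lambda.
lambda = 15.
I(lambda) = 1/15 = 0.066667

0.066667


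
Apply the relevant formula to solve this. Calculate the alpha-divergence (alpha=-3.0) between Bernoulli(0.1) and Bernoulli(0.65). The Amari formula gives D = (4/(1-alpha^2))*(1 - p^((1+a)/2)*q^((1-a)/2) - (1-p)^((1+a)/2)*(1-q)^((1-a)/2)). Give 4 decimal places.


Amari alpha-divergence:
D = (4/(1-alpha^2))*(1 - p^((1+a)/2)*q^((1-a)/2) - (1-p)^((1+a)/2)*(1-q)^((1-a)/2)).
alpha = -3.0, p = 0.1, q = 0.65.
e1 = (1+alpha)/2 = -1.0, e2 = (1-alpha)/2 = 2.0.
t1 = p^e1 * q^e2 = 0.1^-1.0 * 0.65^2.0 = 4.225.
t2 = (1-p)^e1 * (1-q)^e2 = 0.9^-1.0 * 0.35^2.0 = 0.136111.
4/(1-alpha^2) = -0.5.
D = -0.5*(1 - 4.225 - 0.136111) = 1.6806

1.6806


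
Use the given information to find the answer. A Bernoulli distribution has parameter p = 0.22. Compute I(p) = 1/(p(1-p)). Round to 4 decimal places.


For Bernoulli(p), Fisher information is I(p) = 1/(p*(1-p)).
p = 0.22, 1-p = 0.78.
p*(1-p) = 0.1716.
I(p) = 1/0.1716 = 5.8275

5.8275


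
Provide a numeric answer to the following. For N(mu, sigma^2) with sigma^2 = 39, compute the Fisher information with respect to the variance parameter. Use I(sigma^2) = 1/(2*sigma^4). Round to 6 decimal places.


Fisher information for variance: I(sigma^2) = 1/(2*sigma^4).
sigma^2 = 39, so sigma^4 = 1521.
I = 1/(2*1521) = 1/3042 = 0.000329

0.000329


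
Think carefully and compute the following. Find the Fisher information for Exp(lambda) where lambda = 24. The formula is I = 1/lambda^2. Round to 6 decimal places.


Fisher information for exponential: I(lambda) = 1/lambda^2.
lambda = 24, lambda^2 = 576.
I = 1/576 = 0.001736

0.001736


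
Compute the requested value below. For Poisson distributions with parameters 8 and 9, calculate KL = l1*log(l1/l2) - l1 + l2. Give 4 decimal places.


KL divergence for Poisson:
KL = l1*log(l1/l2) - l1 + l2.
l1 = 8, l2 = 9.
log(8/9) = -0.117783.
l1*log(l1/l2) = 8 * -0.117783 = -0.942264.
KL = -0.942264 - 8 + 9 = 0.0577

0.0577


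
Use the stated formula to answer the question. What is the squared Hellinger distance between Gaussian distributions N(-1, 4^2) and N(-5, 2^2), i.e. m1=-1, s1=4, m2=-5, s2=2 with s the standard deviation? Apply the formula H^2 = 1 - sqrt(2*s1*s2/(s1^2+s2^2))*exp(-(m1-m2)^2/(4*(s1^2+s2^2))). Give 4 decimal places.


Squared Hellinger distance for Gaussians:
H^2 = 1 - sqrt(2*s1*s2/(s1^2+s2^2)) * exp(-(m1-m2)^2/(4*(s1^2+s2^2))).
s1^2 = 16, s2^2 = 4, s1^2+s2^2 = 20.
sqrt(2*4*2/(20)) = 0.894427.
(m1-m2)^2 = (4)^2 = 16.
exp(-16/(4*20)) = exp(-0.2) = 0.818731.
H^2 = 1 - 0.894427*0.818731 = 0.2677

0.2677


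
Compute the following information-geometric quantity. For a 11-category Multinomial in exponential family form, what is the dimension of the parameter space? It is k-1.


Exponential family dimension calculation:
For Multinomial with k=11 categories, dim = k-1 = 10.

10


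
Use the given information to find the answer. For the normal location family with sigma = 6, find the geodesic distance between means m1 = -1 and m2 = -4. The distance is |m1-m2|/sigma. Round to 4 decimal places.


On the fixed-variance normal subfamily, geodesic distance = |m1-m2|/sigma.
|-1 - -4| = 3.
sigma = 6.
d = 3/6 = 0.5000

0.5000


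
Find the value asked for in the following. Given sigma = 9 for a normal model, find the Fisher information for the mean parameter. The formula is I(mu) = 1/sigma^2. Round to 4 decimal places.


The Fisher information for the mean of a normal distribution is I(mu) = 1/sigma^2.
sigma = 9, so sigma^2 = 81.
I(mu) = 1/81 = 0.0123

0.0123


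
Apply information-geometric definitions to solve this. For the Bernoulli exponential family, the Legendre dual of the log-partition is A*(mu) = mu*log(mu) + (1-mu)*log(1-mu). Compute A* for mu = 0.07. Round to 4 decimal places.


Legendre transform for Bernoulli:
A*(mu) = mu*log(mu) + (1-mu)*log(1-mu).
mu = 0.07, 1-mu = 0.93.
mu*log(mu) = 0.07*log(0.07) = -0.186148.
(1-mu)*log(1-mu) = 0.93*log(0.93) = -0.067491.
A* = -0.186148 + -0.067491 = -0.2536

-0.2536


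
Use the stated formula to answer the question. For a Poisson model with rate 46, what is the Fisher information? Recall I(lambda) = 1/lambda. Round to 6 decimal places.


Fisher information for Poisson: I(lambda) = 1/lambda.
lambda = 46.
I(lambda) = 1/46 = 0.021739

0.021739


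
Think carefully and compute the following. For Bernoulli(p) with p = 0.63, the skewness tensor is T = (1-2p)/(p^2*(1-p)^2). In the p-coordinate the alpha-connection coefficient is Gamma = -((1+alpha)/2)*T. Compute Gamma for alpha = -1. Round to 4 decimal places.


Skewness (Amari-Chentsov) tensor: T = (1-2p)/(p^2*(1-p)^2).
p = 0.63, 1-2p = -0.26, p^2 = 0.3969, (1-p)^2 = 0.1369.
T = -0.26/(0.3969 * 0.1369) = -4.785076.
In the p-coordinate, Gamma^(alpha) = Gamma^(0) - (alpha/2)*T with Gamma^(0) = (1/2)*g'(p) = -T/2,
so Gamma^(alpha) = -((1+alpha)/2)*T.
alpha = -1, -(1+alpha)/2 = 0.0.
Gamma = 0.0 * -4.785076 = 0.0000

0.0000


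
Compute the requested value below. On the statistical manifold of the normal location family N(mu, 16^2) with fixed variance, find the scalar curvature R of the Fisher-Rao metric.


This family has a single free parameter, so its statistical manifold
is 1-dimensional. The Riemann curvature tensor of any 1-dimensional
Riemannian manifold vanishes identically, so R = 0.

0


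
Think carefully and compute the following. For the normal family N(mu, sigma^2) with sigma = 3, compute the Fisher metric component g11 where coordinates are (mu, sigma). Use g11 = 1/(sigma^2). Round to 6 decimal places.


For the 2-parameter normal family, the Fisher metric has:
  g11 = 1/sigma^2, g22 = 2/sigma^2.
sigma = 3, sigma^2 = 9.
g11 = 0.111111

0.111111


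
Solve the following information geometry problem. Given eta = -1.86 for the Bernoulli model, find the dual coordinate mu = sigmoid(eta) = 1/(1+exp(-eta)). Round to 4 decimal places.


Dual coordinate (expectation parameter) for Bernoulli:
mu = 1/(1+exp(-eta)).
eta = -1.86.
exp(-eta) = exp(1.86) = 6.423737.
mu = 1/(1+6.423737) = 0.1347

0.1347


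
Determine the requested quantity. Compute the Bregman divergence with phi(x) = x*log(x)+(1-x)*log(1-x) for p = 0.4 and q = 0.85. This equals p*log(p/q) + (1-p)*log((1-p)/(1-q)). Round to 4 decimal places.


Bregman divergence with negative entropy generator:
D = p*log(p/q) + (1-p)*log((1-p)/(1-q)).
p = 0.4, q = 0.85.
p*log(p/q) = 0.4*log(0.4/0.85) = -0.301509.
(1-p)*log((1-p)/(1-q)) = 0.6*log(0.6/0.15) = 0.831777.
D = -0.301509 + 0.831777 = 0.5303

0.5303


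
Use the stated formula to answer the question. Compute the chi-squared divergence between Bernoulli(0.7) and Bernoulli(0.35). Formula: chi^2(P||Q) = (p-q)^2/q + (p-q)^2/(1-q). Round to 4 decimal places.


Chi-squared divergence between Bernoulli distributions:
chi^2 = (p-q)^2/q + (p-q)^2/(1-q).
p = 0.7, q = 0.35, p-q = 0.35.
(p-q)^2 = 0.1225.
term1 = 0.1225/0.35 = 0.35.
term2 = 0.1225/0.65 = 0.188462.
chi^2 = 0.35 + 0.188462 = 0.5385

0.5385


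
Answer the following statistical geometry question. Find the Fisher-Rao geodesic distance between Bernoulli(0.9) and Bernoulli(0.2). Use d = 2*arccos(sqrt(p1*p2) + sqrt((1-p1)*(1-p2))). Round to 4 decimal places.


Geodesic distance on Bernoulli manifold:
d(p1,p2) = 2*arccos(sqrt(p1*p2) + sqrt((1-p1)*(1-p2))).
sqrt(p1*p2) = sqrt(0.9*0.2) = 0.424264.
sqrt((1-p1)*(1-p2)) = sqrt(0.1*0.8) = 0.282843.
arg = 0.424264 + 0.282843 = 0.707107.
d = 2*arccos(0.707107) = 1.5708

1.5708


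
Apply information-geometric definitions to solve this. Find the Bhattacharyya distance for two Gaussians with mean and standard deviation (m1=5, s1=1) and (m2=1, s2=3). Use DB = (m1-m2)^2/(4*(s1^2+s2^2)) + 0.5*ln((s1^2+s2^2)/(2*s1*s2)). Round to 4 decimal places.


Bhattacharyya distance between two Gaussians:
DB = (m1-m2)^2/(4*(s1^2+s2^2)) + (1/2)*ln((s1^2+s2^2)/(2*s1*s2)).
(m1-m2)^2 = (4)^2 = 16.
s1^2+s2^2 = 1 + 9 = 10.
term1 = 16/40 = 0.4.
term2 = 0.5*ln(10/6.0) = 0.255413.
DB = 0.4 + 0.255413 = 0.6554

0.6554


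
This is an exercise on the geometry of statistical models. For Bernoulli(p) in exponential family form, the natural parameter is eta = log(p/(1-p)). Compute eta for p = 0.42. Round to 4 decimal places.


Natural parameter for Bernoulli: eta = log(p/(1-p)).
p = 0.42, 1-p = 0.58.
p/(1-p) = 0.724138.
eta = log(0.724138) = -0.3228

-0.3228


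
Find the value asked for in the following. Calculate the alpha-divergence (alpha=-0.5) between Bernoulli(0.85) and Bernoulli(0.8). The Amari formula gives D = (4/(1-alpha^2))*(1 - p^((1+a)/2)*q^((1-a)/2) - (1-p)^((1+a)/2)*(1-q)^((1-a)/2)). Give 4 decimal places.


Amari alpha-divergence:
D = (4/(1-alpha^2))*(1 - p^((1+a)/2)*q^((1-a)/2) - (1-p)^((1+a)/2)*(1-q)^((1-a)/2)).
alpha = -0.5, p = 0.85, q = 0.8.
e1 = (1+alpha)/2 = 0.25, e2 = (1-alpha)/2 = 0.75.
t1 = p^e1 * q^e2 = 0.85^0.25 * 0.8^0.75 = 0.812217.
t2 = (1-p)^e1 * (1-q)^e2 = 0.15^0.25 * 0.2^0.75 = 0.186121.
4/(1-alpha^2) = 5.333333.
D = 5.333333*(1 - 0.812217 - 0.186121) = 0.0089

0.0089


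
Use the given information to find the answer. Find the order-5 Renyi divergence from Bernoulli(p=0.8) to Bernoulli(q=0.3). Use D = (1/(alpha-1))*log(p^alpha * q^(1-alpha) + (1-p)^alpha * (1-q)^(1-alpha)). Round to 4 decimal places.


Renyi divergence of order alpha between Bernoulli distributions:
D = (1/(alpha-1))*log(p^alpha * q^(1-alpha) + (1-p)^alpha * (1-q)^(1-alpha)).
alpha = 5, p = 0.8, q = 0.3.
p^alpha * q^(1-alpha) = 0.8^5 * 0.3^-4 = 40.454321.
(1-p)^alpha * (1-q)^(1-alpha) = 0.2^5 * 0.7^-4 = 0.001333.
sum = 40.454321 + 0.001333 = 40.455654.
D = (1/4)*log(40.455654) = 0.9251

0.9251


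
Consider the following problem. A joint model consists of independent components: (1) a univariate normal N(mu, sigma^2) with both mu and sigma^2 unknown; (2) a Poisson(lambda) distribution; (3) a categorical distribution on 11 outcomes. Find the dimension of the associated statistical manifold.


The dimension of a statistical manifold equals the number of free
(independent) real parameters of the model. For a product of independent
blocks the parameter counts add.
- normal (mu, sigma^2): 2.
- Poisson (lambda): 1.
- categorical on 11 outcomes (probabilities sum to 1): 11-1 = 10.
Total = 2 + 1 + 10 = 13.
Dimension = 13

13


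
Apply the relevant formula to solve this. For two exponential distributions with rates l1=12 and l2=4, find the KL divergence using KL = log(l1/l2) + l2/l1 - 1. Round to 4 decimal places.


KL divergence for exponential family:
KL = log(l1/l2) + l2/l1 - 1.
log(12/4) = 1.098612.
4/12 = 0.333333.
KL = 1.098612 + 0.333333 - 1 = 0.4319

0.4319


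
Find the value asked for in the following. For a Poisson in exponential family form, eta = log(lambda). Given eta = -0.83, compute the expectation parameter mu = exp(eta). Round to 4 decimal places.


Expectation parameter for Poisson exponential family:
mu = exp(eta).
eta = -0.83.
mu = exp(-0.83) = 0.4360

0.4360


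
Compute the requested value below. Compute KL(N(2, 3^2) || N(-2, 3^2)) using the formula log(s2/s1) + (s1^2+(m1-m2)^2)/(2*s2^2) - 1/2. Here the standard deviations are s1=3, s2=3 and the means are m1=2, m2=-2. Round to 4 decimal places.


KL divergence between normal distributions:
KL = log(s2/s1) + (s1^2 + (m1-m2)^2)/(2*s2^2) - 1/2.
log(3/3) = 0.0.
(3^2 + (2--2)^2)/(2*3^2) = (9 + 16)/18 = 1.388889.
KL = 0.0 + 1.388889 - 0.5 = 0.8889

0.8889


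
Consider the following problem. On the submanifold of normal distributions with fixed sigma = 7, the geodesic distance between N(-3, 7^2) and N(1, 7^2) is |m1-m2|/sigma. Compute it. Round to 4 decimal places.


On the fixed-variance normal subfamily, geodesic distance = |m1-m2|/sigma.
|-3 - 1| = 4.
sigma = 7.
d = 4/7 = 0.5714

0.5714


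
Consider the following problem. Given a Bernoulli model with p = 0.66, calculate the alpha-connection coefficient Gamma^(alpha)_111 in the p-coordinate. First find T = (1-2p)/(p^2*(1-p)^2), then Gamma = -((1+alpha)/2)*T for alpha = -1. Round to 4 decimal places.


Skewness (Amari-Chentsov) tensor: T = (1-2p)/(p^2*(1-p)^2).
p = 0.66, 1-2p = -0.32, p^2 = 0.4356, (1-p)^2 = 0.1156.
T = -0.32/(0.4356 * 0.1156) = -6.354835.
In the p-coordinate, Gamma^(alpha) = Gamma^(0) - (alpha/2)*T with Gamma^(0) = (1/2)*g'(p) = -T/2,
so Gamma^(alpha) = -((1+alpha)/2)*T.
alpha = -1, -(1+alpha)/2 = 0.0.
Gamma = 0.0 * -6.354835 = 0.0000

0.0000


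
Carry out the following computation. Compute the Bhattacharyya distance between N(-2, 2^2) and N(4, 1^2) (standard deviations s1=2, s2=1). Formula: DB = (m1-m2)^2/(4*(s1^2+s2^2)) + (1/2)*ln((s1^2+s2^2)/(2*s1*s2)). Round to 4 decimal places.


Bhattacharyya distance between two Gaussians:
DB = (m1-m2)^2/(4*(s1^2+s2^2)) + (1/2)*ln((s1^2+s2^2)/(2*s1*s2)).
(m1-m2)^2 = (-6)^2 = 36.
s1^2+s2^2 = 4 + 1 = 5.
term1 = 36/20 = 1.8.
term2 = 0.5*ln(5/4.0) = 0.111572.
DB = 1.8 + 0.111572 = 1.9116

1.9116


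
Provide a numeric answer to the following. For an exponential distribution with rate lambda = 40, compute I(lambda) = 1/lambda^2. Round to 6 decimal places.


Fisher information for exponential: I(lambda) = 1/lambda^2.
lambda = 40, lambda^2 = 1600.
I = 1/1600 = 0.000625

0.000625


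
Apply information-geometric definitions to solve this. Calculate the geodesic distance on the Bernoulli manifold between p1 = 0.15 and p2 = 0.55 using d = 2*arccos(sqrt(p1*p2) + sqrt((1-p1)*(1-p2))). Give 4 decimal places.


Geodesic distance on Bernoulli manifold:
d(p1,p2) = 2*arccos(sqrt(p1*p2) + sqrt((1-p1)*(1-p2))).
sqrt(p1*p2) = sqrt(0.15*0.55) = 0.287228.
sqrt((1-p1)*(1-p2)) = sqrt(0.85*0.45) = 0.618466.
arg = 0.287228 + 0.618466 = 0.905694.
d = 2*arccos(0.905694) = 0.8756

0.8756


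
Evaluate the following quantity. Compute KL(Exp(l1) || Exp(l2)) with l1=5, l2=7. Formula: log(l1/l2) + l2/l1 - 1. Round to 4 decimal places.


KL divergence for exponential family:
KL = log(l1/l2) + l2/l1 - 1.
log(5/7) = -0.336472.
7/5 = 1.4.
KL = -0.336472 + 1.4 - 1 = 0.0635

0.0635


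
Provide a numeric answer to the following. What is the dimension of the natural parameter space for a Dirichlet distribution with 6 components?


Exponential family dimension calculation:
Dirichlet with 6 components has 6 natural parameters.

6


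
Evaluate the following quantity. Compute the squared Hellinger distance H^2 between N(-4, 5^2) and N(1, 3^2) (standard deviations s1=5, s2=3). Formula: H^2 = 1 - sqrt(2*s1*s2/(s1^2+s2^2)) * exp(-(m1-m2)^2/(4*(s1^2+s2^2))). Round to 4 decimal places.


Squared Hellinger distance for Gaussians:
H^2 = 1 - sqrt(2*s1*s2/(s1^2+s2^2)) * exp(-(m1-m2)^2/(4*(s1^2+s2^2))).
s1^2 = 25, s2^2 = 9, s1^2+s2^2 = 34.
sqrt(2*5*3/(34)) = 0.939336.
(m1-m2)^2 = (-5)^2 = 25.
exp(-25/(4*34)) = exp(-0.183824) = 0.832083.
H^2 = 1 - 0.939336*0.832083 = 0.2184

0.2184


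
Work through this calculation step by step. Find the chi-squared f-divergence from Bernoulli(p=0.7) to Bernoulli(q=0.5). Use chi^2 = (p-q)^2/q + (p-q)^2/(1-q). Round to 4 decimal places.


Chi-squared divergence between Bernoulli distributions:
chi^2 = (p-q)^2/q + (p-q)^2/(1-q).
p = 0.7, q = 0.5, p-q = 0.2.
(p-q)^2 = 0.04.
term1 = 0.04/0.5 = 0.08.
term2 = 0.04/0.5 = 0.08.
chi^2 = 0.08 + 0.08 = 0.1600

0.1600


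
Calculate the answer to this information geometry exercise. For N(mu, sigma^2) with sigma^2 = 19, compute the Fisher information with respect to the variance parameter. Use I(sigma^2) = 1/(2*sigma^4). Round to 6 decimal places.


Fisher information for variance: I(sigma^2) = 1/(2*sigma^4).
sigma^2 = 19, so sigma^4 = 361.
I = 1/(2*361) = 1/722 = 0.001385

0.001385


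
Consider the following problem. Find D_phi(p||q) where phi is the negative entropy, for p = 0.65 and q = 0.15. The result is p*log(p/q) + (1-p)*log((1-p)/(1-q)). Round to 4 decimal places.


Bregman divergence with negative entropy generator:
D = p*log(p/q) + (1-p)*log((1-p)/(1-q)).
p = 0.65, q = 0.15.
p*log(p/q) = 0.65*log(0.65/0.15) = 0.953119.
(1-p)*log((1-p)/(1-q)) = 0.35*log(0.35/0.85) = -0.310556.
D = 0.953119 + -0.310556 = 0.6426

0.6426


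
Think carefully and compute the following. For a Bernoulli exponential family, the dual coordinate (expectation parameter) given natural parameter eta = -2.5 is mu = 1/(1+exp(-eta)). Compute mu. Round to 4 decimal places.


Dual coordinate (expectation parameter) for Bernoulli:
mu = 1/(1+exp(-eta)).
eta = -2.5.
exp(-eta) = exp(2.5) = 12.182494.
mu = 1/(1+12.182494) = 0.0759

0.0759


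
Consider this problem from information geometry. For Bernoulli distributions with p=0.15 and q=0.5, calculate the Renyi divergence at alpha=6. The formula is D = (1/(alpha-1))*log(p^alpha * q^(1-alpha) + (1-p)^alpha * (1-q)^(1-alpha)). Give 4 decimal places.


Renyi divergence of order alpha between Bernoulli distributions:
D = (1/(alpha-1))*log(p^alpha * q^(1-alpha) + (1-p)^alpha * (1-q)^(1-alpha)).
alpha = 6, p = 0.15, q = 0.5.
p^alpha * q^(1-alpha) = 0.15^6 * 0.5^-5 = 0.000364.
(1-p)^alpha * (1-q)^(1-alpha) = 0.85^6 * 0.5^-5 = 12.068784.
sum = 0.000364 + 12.068784 = 12.069149.
D = (1/5)*log(12.069149) = 0.4981

0.4981


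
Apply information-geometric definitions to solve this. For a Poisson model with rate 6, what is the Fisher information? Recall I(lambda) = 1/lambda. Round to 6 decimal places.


Fisher information for Poisson: I(lambda) = 1/lambda.
lambda = 6.
I(lambda) = 1/6 = 0.166667

0.166667


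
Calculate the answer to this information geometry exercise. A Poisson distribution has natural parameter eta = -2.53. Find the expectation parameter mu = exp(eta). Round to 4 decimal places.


Expectation parameter for Poisson exponential family:
mu = exp(eta).
eta = -2.53.
mu = exp(-2.53) = 0.0797

0.0797


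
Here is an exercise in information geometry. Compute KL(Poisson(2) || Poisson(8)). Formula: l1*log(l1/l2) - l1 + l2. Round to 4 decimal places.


KL divergence for Poisson:
KL = l1*log(l1/l2) - l1 + l2.
l1 = 2, l2 = 8.
log(2/8) = -1.386294.
l1*log(l1/l2) = 2 * -1.386294 = -2.772589.
KL = -2.772589 - 2 + 8 = 3.2274

3.2274


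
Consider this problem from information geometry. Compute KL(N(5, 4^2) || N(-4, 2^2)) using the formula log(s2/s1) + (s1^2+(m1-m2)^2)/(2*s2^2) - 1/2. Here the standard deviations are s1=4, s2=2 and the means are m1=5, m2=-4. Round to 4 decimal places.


KL divergence between normal distributions:
KL = log(s2/s1) + (s1^2 + (m1-m2)^2)/(2*s2^2) - 1/2.
log(2/4) = -0.693147.
(4^2 + (5--4)^2)/(2*2^2) = (16 + 81)/8 = 12.125.
KL = -0.693147 + 12.125 - 0.5 = 10.9319

10.9319


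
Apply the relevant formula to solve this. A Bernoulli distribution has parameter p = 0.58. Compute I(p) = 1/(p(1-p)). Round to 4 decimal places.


For Bernoulli(p), Fisher information is I(p) = 1/(p*(1-p)).
p = 0.58, 1-p = 0.42.
p*(1-p) = 0.2436.
I(p) = 1/0.2436 = 4.1051

4.1051


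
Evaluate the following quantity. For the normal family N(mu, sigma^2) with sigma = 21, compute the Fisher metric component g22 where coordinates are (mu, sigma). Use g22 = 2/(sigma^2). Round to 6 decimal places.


For the 2-parameter normal family, the Fisher metric has:
  g11 = 1/sigma^2, g22 = 2/sigma^2.
sigma = 21, sigma^2 = 441.
g22 = 0.004535

0.004535


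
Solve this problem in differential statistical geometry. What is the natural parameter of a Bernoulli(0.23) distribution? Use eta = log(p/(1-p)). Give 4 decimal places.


Natural parameter for Bernoulli: eta = log(p/(1-p)).
p = 0.23, 1-p = 0.77.
p/(1-p) = 0.298701.
eta = log(0.298701) = -1.2083

-1.2083


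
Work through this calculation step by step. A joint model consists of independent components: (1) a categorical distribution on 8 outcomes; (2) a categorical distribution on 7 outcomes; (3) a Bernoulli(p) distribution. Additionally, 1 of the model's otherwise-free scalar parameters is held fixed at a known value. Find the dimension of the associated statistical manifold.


The dimension of a statistical manifold equals the number of free
(independent) real parameters of the model. For a product of independent
blocks the parameter counts add.
- categorical on 8 outcomes (probabilities sum to 1): 8-1 = 7.
- categorical on 7 outcomes (probabilities sum to 1): 7-1 = 6.
- Bernoulli (p): 1.
Total = 7 + 6 + 1 = 14.
1 parameter(s) fixed at known values: 14 - 1 = 13.
Dimension = 13

13


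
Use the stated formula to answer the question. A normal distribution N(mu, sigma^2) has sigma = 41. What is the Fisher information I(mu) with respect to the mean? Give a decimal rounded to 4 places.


The Fisher information for the mean of a normal distribution is I(mu) = 1/sigma^2.
sigma = 41, so sigma^2 = 1681.
I(mu) = 1/1681 = 0.0006

0.0006


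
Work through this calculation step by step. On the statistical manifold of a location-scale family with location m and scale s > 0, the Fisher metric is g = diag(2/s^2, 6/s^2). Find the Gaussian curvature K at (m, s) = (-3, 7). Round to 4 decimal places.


The metric has the form g = (A dm^2 + B ds^2)/s^2 with A = 2, B = 6.
Substitute u = sqrt(A/B)*m: g = B*(du^2 + ds^2)/s^2, i.e. B times the
Poincare upper half-plane metric, which has constant Gaussian curvature -1.
Scaling a 2D metric by a constant c divides the Gaussian curvature by c,
so K = -1/B = -1/(6) = -0.1667 everywhere (the point (m, s) = (-3, 7) is irrelevant:
the curvature is constant).
The requested Gaussian curvature is K = -0.1667.

-0.1667


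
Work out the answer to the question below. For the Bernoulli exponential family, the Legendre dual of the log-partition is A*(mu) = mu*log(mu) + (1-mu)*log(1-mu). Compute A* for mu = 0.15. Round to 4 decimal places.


Legendre transform for Bernoulli:
A*(mu) = mu*log(mu) + (1-mu)*log(1-mu).
mu = 0.15, 1-mu = 0.85.
mu*log(mu) = 0.15*log(0.15) = -0.284568.
(1-mu)*log(1-mu) = 0.85*log(0.85) = -0.138141.
A* = -0.284568 + -0.138141 = -0.4227

-0.4227


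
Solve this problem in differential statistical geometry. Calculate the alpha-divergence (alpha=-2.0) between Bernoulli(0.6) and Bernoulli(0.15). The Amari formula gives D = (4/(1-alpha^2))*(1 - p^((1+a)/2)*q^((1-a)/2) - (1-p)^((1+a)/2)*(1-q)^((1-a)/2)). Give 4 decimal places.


Amari alpha-divergence:
D = (4/(1-alpha^2))*(1 - p^((1+a)/2)*q^((1-a)/2) - (1-p)^((1+a)/2)*(1-q)^((1-a)/2)).
alpha = -2.0, p = 0.6, q = 0.15.
e1 = (1+alpha)/2 = -0.5, e2 = (1-alpha)/2 = 1.5.
t1 = p^e1 * q^e2 = 0.6^-0.5 * 0.15^1.5 = 0.075.
t2 = (1-p)^e1 * (1-q)^e2 = 0.4^-0.5 * 0.85^1.5 = 1.239077.
4/(1-alpha^2) = -1.333333.
D = -1.333333*(1 - 0.075 - 1.239077) = 0.4188

0.4188


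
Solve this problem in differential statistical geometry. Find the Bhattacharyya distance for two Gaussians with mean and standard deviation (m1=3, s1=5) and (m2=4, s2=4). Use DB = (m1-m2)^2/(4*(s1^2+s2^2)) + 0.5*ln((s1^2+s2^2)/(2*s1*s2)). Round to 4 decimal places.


Bhattacharyya distance between two Gaussians:
DB = (m1-m2)^2/(4*(s1^2+s2^2)) + (1/2)*ln((s1^2+s2^2)/(2*s1*s2)).
(m1-m2)^2 = (-1)^2 = 1.
s1^2+s2^2 = 25 + 16 = 41.
term1 = 1/164 = 0.006098.
term2 = 0.5*ln(41/40.0) = 0.012346.
DB = 0.006098 + 0.012346 = 0.0184

0.0184


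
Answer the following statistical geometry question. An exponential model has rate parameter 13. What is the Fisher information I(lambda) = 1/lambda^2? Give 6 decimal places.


Fisher information for exponential: I(lambda) = 1/lambda^2.
lambda = 13, lambda^2 = 169.
I = 1/169 = 0.005917

0.005917


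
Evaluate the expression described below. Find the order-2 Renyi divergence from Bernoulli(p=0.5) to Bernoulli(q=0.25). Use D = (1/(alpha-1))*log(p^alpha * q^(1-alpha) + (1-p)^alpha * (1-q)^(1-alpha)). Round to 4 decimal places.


Renyi divergence of order alpha between Bernoulli distributions:
D = (1/(alpha-1))*log(p^alpha * q^(1-alpha) + (1-p)^alpha * (1-q)^(1-alpha)).
alpha = 2, p = 0.5, q = 0.25.
p^alpha * q^(1-alpha) = 0.5^2 * 0.25^-1 = 1.0.
(1-p)^alpha * (1-q)^(1-alpha) = 0.5^2 * 0.75^-1 = 0.333333.
sum = 1.0 + 0.333333 = 1.333333.
D = (1/1)*log(1.333333) = 0.2877

0.2877


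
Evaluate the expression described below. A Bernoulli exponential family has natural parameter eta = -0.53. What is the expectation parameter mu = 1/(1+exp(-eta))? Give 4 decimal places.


Dual coordinate (expectation parameter) for Bernoulli:
mu = 1/(1+exp(-eta)).
eta = -0.53.
exp(-eta) = exp(0.53) = 1.698932.
mu = 1/(1+1.698932) = 0.3705

0.3705


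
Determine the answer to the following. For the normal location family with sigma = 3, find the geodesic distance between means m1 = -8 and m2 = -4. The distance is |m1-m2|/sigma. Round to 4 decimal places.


On the fixed-variance normal subfamily, geodesic distance = |m1-m2|/sigma.
|-8 - -4| = 4.
sigma = 3.
d = 4/3 = 1.3333

1.3333


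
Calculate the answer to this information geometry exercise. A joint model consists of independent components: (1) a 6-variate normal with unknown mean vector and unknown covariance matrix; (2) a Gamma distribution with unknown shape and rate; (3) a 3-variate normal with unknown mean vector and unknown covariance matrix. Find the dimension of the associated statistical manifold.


The dimension of a statistical manifold equals the number of free
(independent) real parameters of the model. For a product of independent
blocks the parameter counts add.
- 6-variate normal: 6 (mean) + 6*7/2 = 21 (symmetric covariance) = 27.
- Gamma (shape, rate): 2.
- 3-variate normal: 3 (mean) + 3*4/2 = 6 (symmetric covariance) = 9.
Total = 27 + 2 + 9 = 38.
Dimension = 38

38


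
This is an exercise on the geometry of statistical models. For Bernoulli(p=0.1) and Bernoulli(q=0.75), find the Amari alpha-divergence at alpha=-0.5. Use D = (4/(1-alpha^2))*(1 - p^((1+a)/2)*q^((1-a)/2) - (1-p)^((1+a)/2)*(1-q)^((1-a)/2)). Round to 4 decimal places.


Amari alpha-divergence:
D = (4/(1-alpha^2))*(1 - p^((1+a)/2)*q^((1-a)/2) - (1-p)^((1+a)/2)*(1-q)^((1-a)/2)).
alpha = -0.5, p = 0.1, q = 0.75.
e1 = (1+alpha)/2 = 0.25, e2 = (1-alpha)/2 = 0.75.
t1 = p^e1 * q^e2 = 0.1^0.25 * 0.75^0.75 = 0.453206.
t2 = (1-p)^e1 * (1-q)^e2 = 0.9^0.25 * 0.25^0.75 = 0.344362.
4/(1-alpha^2) = 5.333333.
D = 5.333333*(1 - 0.453206 - 0.344362) = 1.0796

1.0796


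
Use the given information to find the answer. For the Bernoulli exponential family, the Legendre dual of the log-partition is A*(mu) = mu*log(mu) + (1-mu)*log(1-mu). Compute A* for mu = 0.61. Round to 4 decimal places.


Legendre transform for Bernoulli:
A*(mu) = mu*log(mu) + (1-mu)*log(1-mu).
mu = 0.61, 1-mu = 0.39.
mu*log(mu) = 0.61*log(0.61) = -0.301521.
(1-mu)*log(1-mu) = 0.39*log(0.39) = -0.367227.
A* = -0.301521 + -0.367227 = -0.6687

-0.6687


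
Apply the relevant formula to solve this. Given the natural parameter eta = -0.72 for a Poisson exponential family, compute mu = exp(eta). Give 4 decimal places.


Expectation parameter for Poisson exponential family:
mu = exp(eta).
eta = -0.72.
mu = exp(-0.72) = 0.4868

0.4868


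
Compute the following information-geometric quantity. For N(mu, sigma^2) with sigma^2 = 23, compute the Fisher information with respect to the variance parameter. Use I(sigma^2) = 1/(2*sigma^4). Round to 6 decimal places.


Fisher information for variance: I(sigma^2) = 1/(2*sigma^4).
sigma^2 = 23, so sigma^4 = 529.
I = 1/(2*529) = 1/1058 = 0.000945

0.000945


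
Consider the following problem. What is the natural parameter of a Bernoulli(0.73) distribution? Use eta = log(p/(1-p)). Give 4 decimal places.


Natural parameter for Bernoulli: eta = log(p/(1-p)).
p = 0.73, 1-p = 0.27.
p/(1-p) = 2.703704.
eta = log(2.703704) = 0.9946

0.9946


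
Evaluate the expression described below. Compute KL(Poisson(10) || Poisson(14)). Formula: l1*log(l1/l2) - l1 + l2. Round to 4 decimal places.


KL divergence for Poisson:
KL = l1*log(l1/l2) - l1 + l2.
l1 = 10, l2 = 14.
log(10/14) = -0.336472.
l1*log(l1/l2) = 10 * -0.336472 = -3.364722.
KL = -3.364722 - 10 + 14 = 0.6353

0.6353


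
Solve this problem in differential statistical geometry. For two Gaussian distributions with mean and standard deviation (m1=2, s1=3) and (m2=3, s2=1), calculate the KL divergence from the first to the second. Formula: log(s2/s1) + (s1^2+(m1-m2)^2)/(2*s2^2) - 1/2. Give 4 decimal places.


KL divergence between normal distributions:
KL = log(s2/s1) + (s1^2 + (m1-m2)^2)/(2*s2^2) - 1/2.
log(1/3) = -1.098612.
(3^2 + (2-3)^2)/(2*1^2) = (9 + 1)/2 = 5.0.
KL = -1.098612 + 5.0 - 0.5 = 3.4014

3.4014


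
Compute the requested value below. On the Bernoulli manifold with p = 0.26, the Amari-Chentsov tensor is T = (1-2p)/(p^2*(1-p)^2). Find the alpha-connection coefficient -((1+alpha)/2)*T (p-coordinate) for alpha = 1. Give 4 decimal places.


Skewness (Amari-Chentsov) tensor: T = (1-2p)/(p^2*(1-p)^2).
p = 0.26, 1-2p = 0.48, p^2 = 0.0676, (1-p)^2 = 0.5476.
T = 0.48/(0.0676 * 0.5476) = 12.966749.
In the p-coordinate, Gamma^(alpha) = Gamma^(0) - (alpha/2)*T with Gamma^(0) = (1/2)*g'(p) = -T/2,
so Gamma^(alpha) = -((1+alpha)/2)*T.
alpha = 1, -(1+alpha)/2 = -1.0.
Gamma = -1.0 * 12.966749 = -12.9667

-12.9667


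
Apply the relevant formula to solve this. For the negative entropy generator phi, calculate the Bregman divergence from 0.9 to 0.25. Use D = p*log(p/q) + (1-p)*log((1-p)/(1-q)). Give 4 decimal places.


Bregman divergence with negative entropy generator:
D = p*log(p/q) + (1-p)*log((1-p)/(1-q)).
p = 0.9, q = 0.25.
p*log(p/q) = 0.9*log(0.9/0.25) = 1.15284.
(1-p)*log((1-p)/(1-q)) = 0.1*log(0.1/0.75) = -0.20149.
D = 1.15284 + -0.20149 = 0.9514

0.9514


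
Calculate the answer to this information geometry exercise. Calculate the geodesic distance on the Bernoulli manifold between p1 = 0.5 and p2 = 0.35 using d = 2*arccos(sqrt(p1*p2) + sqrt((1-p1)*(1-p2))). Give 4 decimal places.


Geodesic distance on Bernoulli manifold:
d(p1,p2) = 2*arccos(sqrt(p1*p2) + sqrt((1-p1)*(1-p2))).
sqrt(p1*p2) = sqrt(0.5*0.35) = 0.41833.
sqrt((1-p1)*(1-p2)) = sqrt(0.5*0.65) = 0.570088.
arg = 0.41833 + 0.570088 = 0.988418.
d = 2*arccos(0.988418) = 0.3047

0.3047


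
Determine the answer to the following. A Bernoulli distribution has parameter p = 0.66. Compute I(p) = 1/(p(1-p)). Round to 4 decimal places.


For Bernoulli(p), Fisher information is I(p) = 1/(p*(1-p)).
p = 0.66, 1-p = 0.34.
p*(1-p) = 0.2244.
I(p) = 1/0.2244 = 4.4563

4.4563


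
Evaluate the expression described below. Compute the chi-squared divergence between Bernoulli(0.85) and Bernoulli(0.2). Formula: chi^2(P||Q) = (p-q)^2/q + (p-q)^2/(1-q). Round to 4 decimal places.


Chi-squared divergence between Bernoulli distributions:
chi^2 = (p-q)^2/q + (p-q)^2/(1-q).
p = 0.85, q = 0.2, p-q = 0.65.
(p-q)^2 = 0.4225.
term1 = 0.4225/0.2 = 2.1125.
term2 = 0.4225/0.8 = 0.528125.
chi^2 = 2.1125 + 0.528125 = 2.6406

2.6406
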